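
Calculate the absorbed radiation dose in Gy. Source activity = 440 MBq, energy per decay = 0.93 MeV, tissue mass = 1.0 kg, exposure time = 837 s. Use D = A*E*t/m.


A = 440 MBq = 4.4000e+08 Bq
E = 0.93 MeV = 1.48986e-13 J
D = A*E*t/m = 4.4000e+08*1.48986e-13*837/1.0
D = 0.05487 Gy


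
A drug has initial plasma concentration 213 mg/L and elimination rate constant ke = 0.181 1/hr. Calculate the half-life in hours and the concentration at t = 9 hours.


t_half = ln(2) / ke = 0.693147 / 0.181 = 3.83 hr
C(t) = C0 * exp(-ke*t) = 213 * exp(-0.181*9)
C(9) = 41.77 mg/L


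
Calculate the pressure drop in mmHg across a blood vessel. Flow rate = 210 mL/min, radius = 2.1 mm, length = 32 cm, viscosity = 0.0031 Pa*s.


dP = 8*mu*L*Q / (pi*r^4)
Q = 210 mL/min = 3.5e-06 m^3/s
dP = 454.614 Pa = 454.614 / 133.322 mmHg = 3.41 mmHg


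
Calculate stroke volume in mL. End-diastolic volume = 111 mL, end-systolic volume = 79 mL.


SV = EDV - ESV
SV = 111 - 79
SV = 32 mL


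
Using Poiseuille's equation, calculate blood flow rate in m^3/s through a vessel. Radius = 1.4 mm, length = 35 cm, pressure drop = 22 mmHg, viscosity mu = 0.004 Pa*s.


Q = pi*r^4*dP / (8*mu*L)
r = 0.0014 m, L = 0.35 m
dP = 22 mmHg = 2933.084 Pa
Q = 3.1606e-06 m^3/s


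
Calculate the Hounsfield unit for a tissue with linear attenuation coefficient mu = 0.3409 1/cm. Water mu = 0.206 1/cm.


HU = ((mu_tissue - mu_water) / mu_water) * 1000
HU = ((0.3409 - 0.206) / 0.206) * 1000
HU = 654.9


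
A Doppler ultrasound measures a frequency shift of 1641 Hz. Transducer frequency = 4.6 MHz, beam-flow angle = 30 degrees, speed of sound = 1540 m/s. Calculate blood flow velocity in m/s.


v = fd * c / (2 * f0 * cos(theta))
v = 1641 * 1540 / (2 * 4.6000e+06 * cos(30))
v = 0.3172 m/s


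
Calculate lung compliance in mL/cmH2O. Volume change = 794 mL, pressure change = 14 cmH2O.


C = dV / dP
C = 794 / 14
C = 56.71 mL/cmH2O


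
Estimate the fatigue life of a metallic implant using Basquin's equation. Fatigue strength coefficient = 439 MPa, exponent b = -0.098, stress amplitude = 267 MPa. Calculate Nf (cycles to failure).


sigma_a = sigma_f' * (2Nf)^b
2Nf = (sigma_a/sigma_f')^(1/b)
2Nf = (267/439)^(1/-0.098)
2Nf = 159.81027
Nf = 79.91


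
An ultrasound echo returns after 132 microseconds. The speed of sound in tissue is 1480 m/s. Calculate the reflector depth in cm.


depth = c * t / 2
t = 132 us = 1.3200e-04 s
depth = 1480 * 1.3200e-04 / 2
depth = 0.09768 m = 9.768 cm


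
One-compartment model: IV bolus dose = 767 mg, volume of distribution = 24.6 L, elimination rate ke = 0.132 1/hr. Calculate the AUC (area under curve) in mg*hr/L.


C0 = Dose/Vd = 767/24.6 = 31.1789 mg/L
AUC = C0/ke = 31.1789/0.132
AUC = 236.2 mg*hr/L


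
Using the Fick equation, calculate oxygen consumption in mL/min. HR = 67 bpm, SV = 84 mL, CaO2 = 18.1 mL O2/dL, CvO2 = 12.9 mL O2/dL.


CO = HR*SV = 67*84/1000 = 5.628 L/min
a-v O2 diff = 18.1 - 12.9 = 5.2 mL/dL
VO2 = CO * (CaO2-CvO2) * 10 dL/L
VO2 = 5.628 * 5.2 * 10
VO2 = 292.7 mL/min


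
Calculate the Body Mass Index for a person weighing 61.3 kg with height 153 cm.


BMI = weight / height^2
height = 153 cm = 1.53 m
BMI = 61.3 / 1.53^2
BMI = 26.19 kg/m^2


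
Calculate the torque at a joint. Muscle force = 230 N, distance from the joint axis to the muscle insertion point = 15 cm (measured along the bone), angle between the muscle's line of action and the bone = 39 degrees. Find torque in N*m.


Torque = F * d * sin(theta)   (moment arm = d*sin(theta))
d = 15 cm = 0.15 m
Torque = 230 * 0.15 * sin(39)
Torque = 21.71 N*m


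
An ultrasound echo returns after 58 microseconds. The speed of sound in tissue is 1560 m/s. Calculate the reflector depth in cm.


depth = c * t / 2
t = 58 us = 5.8000e-05 s
depth = 1560 * 5.8000e-05 / 2
depth = 0.04524 m = 4.524 cm


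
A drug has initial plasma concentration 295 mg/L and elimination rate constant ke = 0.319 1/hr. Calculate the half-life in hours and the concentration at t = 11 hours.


t_half = ln(2) / ke = 0.693147 / 0.319 = 2.173 hr
C(t) = C0 * exp(-ke*t) = 295 * exp(-0.319*11)
C(11) = 8.828 mg/L


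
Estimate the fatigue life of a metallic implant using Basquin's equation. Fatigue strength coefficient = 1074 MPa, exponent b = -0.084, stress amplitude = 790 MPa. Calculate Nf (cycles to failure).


sigma_a = sigma_f' * (2Nf)^b
2Nf = (sigma_a/sigma_f')^(1/b)
2Nf = (790/1074)^(1/-0.084)
2Nf = 38.710046
Nf = 19.36


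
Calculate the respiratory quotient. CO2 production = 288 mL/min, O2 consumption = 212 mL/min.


RQ = VCO2 / VO2
RQ = 288 / 212
RQ = 1.358


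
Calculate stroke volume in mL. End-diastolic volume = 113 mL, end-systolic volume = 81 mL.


SV = EDV - ESV
SV = 113 - 81
SV = 32 mL


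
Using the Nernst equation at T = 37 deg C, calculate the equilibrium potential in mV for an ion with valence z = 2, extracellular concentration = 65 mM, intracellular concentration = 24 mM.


E = (RT/(zF)) * ln(C_out/C_in)
T = 37 + 273.15 = 310.15 K
E = (8.314 * 310.15 / (2 * 96485)) * ln(65/24)
E = 13.31 mV


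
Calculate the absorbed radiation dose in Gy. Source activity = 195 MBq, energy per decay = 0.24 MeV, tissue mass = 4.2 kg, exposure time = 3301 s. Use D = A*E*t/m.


A = 195 MBq = 1.9500e+08 Bq
E = 0.24 MeV = 3.8448e-14 J
D = A*E*t/m = 1.9500e+08*3.8448e-14*3301/4.2
D = 0.005893 Gy


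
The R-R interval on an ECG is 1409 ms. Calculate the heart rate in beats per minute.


HR = 60 / RR_interval(s)
RR = 1409 ms = 1.409 s
HR = 60 / 1.409 = 42.58 bpm


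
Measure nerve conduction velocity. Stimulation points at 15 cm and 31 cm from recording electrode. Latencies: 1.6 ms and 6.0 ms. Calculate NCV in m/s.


Distance = (31 - 15) / 100 = 0.16 m
dt = (6.0 - 1.6) / 1000 = 0.0044 s
NCV = dist / dt = 36.36 m/s


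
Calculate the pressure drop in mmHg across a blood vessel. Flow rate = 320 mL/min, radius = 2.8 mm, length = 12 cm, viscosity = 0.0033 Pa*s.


dP = 8*mu*L*Q / (pi*r^4)
Q = 320 mL/min = 5.33333e-06 m^3/s
dP = 87.4987 Pa = 87.4987 / 133.322 mmHg = 0.6563 mmHg


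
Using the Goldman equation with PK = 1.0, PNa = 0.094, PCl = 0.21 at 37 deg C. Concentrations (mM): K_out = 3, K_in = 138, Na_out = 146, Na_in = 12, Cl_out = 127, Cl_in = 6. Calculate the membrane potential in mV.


Vm = (RT/F)*ln((PK*Ko + PNa*Nao + PCl*Cli)/(PK*Ki + PNa*Nai + PCl*Clo))
Numer = 17.984, Denom = 165.798
Vm = -59.36 mV


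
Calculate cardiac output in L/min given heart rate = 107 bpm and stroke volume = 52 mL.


CO = HR * SV
CO = 107 * 52 / 1000
CO = 5.564 L/min


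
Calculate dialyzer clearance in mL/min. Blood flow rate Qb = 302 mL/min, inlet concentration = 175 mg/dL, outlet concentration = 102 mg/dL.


K = Qb * (Cb_in - Cb_out) / Cb_in
K = 302 * (175 - 102) / 175
K = 126 mL/min


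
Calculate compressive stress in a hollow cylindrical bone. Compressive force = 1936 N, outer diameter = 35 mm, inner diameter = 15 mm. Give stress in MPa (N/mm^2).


A = pi*(r_o^2 - r_i^2)
r_o = 17.5 mm, r_i = 7.5 mm
A = 785.398 mm^2
sigma = F/A = 1936 / 785.398
sigma = 2.465 MPa


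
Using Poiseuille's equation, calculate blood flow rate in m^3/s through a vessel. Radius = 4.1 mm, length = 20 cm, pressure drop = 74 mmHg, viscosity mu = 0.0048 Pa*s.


Q = pi*r^4*dP / (8*mu*L)
r = 0.0041 m, L = 0.2 m
dP = 74 mmHg = 9865.828 Pa
Q = 0.00114 m^3/s


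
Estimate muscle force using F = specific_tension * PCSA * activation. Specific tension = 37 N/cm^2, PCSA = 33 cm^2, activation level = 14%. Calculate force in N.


F = sigma * PCSA * activation
F = 37 * 33 * 0.14
F = 170.9 N


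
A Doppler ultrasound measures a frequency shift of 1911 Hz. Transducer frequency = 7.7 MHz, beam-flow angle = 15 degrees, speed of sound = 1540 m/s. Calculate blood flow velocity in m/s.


v = fd * c / (2 * f0 * cos(theta))
v = 1911 * 1540 / (2 * 7.7000e+06 * cos(15))
v = 0.1978 m/s


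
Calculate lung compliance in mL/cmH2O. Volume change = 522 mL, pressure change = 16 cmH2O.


C = dV / dP
C = 522 / 16
C = 32.62 mL/cmH2O


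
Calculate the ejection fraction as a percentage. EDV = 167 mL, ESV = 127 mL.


SV = EDV - ESV = 167 - 127 = 40 mL
EF = SV/EDV * 100 = 40/167 * 100
EF = 23.95%


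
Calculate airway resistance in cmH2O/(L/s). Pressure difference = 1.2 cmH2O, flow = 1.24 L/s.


R = dP / flow
R = 1.2 / 1.24
R = 0.9677 cmH2O/(L/s)


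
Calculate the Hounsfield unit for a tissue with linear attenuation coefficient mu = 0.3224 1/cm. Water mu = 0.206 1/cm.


HU = ((mu_tissue - mu_water) / mu_water) * 1000
HU = ((0.3224 - 0.206) / 0.206) * 1000
HU = 565


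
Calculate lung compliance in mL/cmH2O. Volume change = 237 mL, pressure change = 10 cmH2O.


C = dV / dP
C = 237 / 10
C = 23.7 mL/cmH2O


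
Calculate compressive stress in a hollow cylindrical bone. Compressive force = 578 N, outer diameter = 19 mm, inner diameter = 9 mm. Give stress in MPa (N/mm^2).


A = pi*(r_o^2 - r_i^2)
r_o = 9.5 mm, r_i = 4.5 mm
A = 219.911 mm^2
sigma = F/A = 578 / 219.911
sigma = 2.628 MPa


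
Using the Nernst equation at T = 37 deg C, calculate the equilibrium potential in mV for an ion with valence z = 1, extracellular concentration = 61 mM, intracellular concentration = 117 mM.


E = (RT/(zF)) * ln(C_out/C_in)
T = 37 + 273.15 = 310.15 K
E = (8.314 * 310.15 / (1 * 96485)) * ln(61/117)
E = -17.41 mV


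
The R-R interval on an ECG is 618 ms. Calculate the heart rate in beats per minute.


HR = 60 / RR_interval(s)
RR = 618 ms = 0.618 s
HR = 60 / 0.618 = 97.09 bpm


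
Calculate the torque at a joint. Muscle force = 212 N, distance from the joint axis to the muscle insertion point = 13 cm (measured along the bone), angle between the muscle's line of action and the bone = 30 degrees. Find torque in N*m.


Torque = F * d * sin(theta)   (moment arm = d*sin(theta))
d = 13 cm = 0.13 m
Torque = 212 * 0.13 * sin(30)
Torque = 13.78 N*m


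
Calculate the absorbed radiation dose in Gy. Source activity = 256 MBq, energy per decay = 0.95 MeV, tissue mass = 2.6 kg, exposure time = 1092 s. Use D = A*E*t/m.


A = 256 MBq = 2.5600e+08 Bq
E = 0.95 MeV = 1.5219e-13 J
D = A*E*t/m = 2.5600e+08*1.5219e-13*1092/2.6
D = 0.01636 Gy


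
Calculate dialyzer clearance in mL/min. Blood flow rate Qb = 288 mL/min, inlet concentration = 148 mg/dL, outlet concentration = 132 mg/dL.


K = Qb * (Cb_in - Cb_out) / Cb_in
K = 288 * (148 - 132) / 148
K = 31.14 mL/min


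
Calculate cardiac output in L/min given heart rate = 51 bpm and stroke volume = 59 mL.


CO = HR * SV
CO = 51 * 59 / 1000
CO = 3.009 L/min


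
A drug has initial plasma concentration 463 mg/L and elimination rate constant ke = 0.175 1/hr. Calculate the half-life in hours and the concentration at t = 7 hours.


t_half = ln(2) / ke = 0.693147 / 0.175 = 3.961 hr
C(t) = C0 * exp(-ke*t) = 463 * exp(-0.175*7)
C(7) = 136 mg/L


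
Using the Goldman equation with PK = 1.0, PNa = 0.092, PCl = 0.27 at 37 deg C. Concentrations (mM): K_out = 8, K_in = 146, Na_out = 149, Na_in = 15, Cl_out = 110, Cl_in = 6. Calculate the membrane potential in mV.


Vm = (RT/F)*ln((PK*Ko + PNa*Nao + PCl*Cli)/(PK*Ki + PNa*Nai + PCl*Clo))
Numer = 23.328, Denom = 177.08
Vm = -54.17 mV


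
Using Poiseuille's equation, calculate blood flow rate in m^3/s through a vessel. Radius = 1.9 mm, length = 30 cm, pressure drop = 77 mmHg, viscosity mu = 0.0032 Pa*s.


Q = pi*r^4*dP / (8*mu*L)
r = 0.0019 m, L = 0.3 m
dP = 77 mmHg = 10265.794 Pa
Q = 5.4726e-05 m^3/s


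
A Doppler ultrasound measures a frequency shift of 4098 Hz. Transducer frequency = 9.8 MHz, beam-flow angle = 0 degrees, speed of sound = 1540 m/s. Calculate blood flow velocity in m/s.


v = fd * c / (2 * f0 * cos(theta))
v = 4098 * 1540 / (2 * 9.8000e+06 * cos(0))
v = 0.322 m/s


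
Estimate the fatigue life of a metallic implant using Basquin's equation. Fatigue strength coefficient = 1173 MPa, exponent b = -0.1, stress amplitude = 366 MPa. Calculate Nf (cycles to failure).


sigma_a = sigma_f' * (2Nf)^b
2Nf = (sigma_a/sigma_f')^(1/b)
2Nf = (366/1173)^(1/-0.1)
2Nf = 114332.39
Nf = 5.717e+04


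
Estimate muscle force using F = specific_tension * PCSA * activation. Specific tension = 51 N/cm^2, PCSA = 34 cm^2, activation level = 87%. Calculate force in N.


F = sigma * PCSA * activation
F = 51 * 34 * 0.87
F = 1509 N


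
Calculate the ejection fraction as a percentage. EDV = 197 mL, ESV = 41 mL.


SV = EDV - ESV = 197 - 41 = 156 mL
EF = SV/EDV * 100 = 156/197 * 100
EF = 79.19%


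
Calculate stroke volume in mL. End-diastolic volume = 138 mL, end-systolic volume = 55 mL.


SV = EDV - ESV
SV = 138 - 55
SV = 83 mL


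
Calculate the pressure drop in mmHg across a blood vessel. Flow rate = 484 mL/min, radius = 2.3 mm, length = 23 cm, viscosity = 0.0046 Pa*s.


dP = 8*mu*L*Q / (pi*r^4)
Q = 484 mL/min = 8.06667e-06 m^3/s
dP = 776.62 Pa = 776.62 / 133.322 mmHg = 5.825 mmHg


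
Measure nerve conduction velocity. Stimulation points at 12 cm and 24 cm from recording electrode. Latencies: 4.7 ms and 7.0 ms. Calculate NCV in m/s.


Distance = (24 - 12) / 100 = 0.12 m
dt = (7.0 - 4.7) / 1000 = 0.0023 s
NCV = dist / dt = 52.17 m/s


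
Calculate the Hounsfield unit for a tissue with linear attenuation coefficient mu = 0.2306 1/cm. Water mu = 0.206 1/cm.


HU = ((mu_tissue - mu_water) / mu_water) * 1000
HU = ((0.2306 - 0.206) / 0.206) * 1000
HU = 119.4


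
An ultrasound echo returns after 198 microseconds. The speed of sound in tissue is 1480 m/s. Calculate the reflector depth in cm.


depth = c * t / 2
t = 198 us = 1.9800e-04 s
depth = 1480 * 1.9800e-04 / 2
depth = 0.14652 m = 14.652 cm


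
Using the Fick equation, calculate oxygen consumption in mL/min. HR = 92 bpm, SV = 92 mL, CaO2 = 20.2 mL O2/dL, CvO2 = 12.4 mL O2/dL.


CO = HR*SV = 92*92/1000 = 8.464 L/min
a-v O2 diff = 20.2 - 12.4 = 7.8 mL/dL
VO2 = CO * (CaO2-CvO2) * 10 dL/L
VO2 = 8.464 * 7.8 * 10
VO2 = 660.2 mL/min


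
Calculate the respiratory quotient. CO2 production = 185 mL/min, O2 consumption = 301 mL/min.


RQ = VCO2 / VO2
RQ = 185 / 301
RQ = 0.6146


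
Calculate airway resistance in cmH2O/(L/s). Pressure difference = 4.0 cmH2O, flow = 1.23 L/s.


R = dP / flow
R = 4.0 / 1.23
R = 3.252 cmH2O/(L/s)


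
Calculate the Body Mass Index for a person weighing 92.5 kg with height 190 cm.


BMI = weight / height^2
height = 190 cm = 1.9 m
BMI = 92.5 / 1.9^2
BMI = 25.62 kg/m^2


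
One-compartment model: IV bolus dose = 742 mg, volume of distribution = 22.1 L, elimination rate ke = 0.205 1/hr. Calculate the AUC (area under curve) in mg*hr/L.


C0 = Dose/Vd = 742/22.1 = 33.5747 mg/L
AUC = C0/ke = 33.5747/0.205
AUC = 163.8 mg*hr/L


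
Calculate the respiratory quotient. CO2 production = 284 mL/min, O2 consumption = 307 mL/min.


RQ = VCO2 / VO2
RQ = 284 / 307
RQ = 0.9251


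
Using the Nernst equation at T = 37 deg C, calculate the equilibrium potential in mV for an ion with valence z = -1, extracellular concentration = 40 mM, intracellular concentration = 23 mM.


E = (RT/(zF)) * ln(C_out/C_in)
T = 37 + 273.15 = 310.15 K
E = (8.314 * 310.15 / (-1 * 96485)) * ln(40/23)
E = -14.79 mV


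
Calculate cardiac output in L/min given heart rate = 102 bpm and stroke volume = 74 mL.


CO = HR * SV
CO = 102 * 74 / 1000
CO = 7.548 L/min


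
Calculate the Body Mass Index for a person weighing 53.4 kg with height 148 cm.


BMI = weight / height^2
height = 148 cm = 1.48 m
BMI = 53.4 / 1.48^2
BMI = 24.38 kg/m^2


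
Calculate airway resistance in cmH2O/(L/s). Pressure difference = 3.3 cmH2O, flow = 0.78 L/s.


R = dP / flow
R = 3.3 / 0.78
R = 4.231 cmH2O/(L/s)


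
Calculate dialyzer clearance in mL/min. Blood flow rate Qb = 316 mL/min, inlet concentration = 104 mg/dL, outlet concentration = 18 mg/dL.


K = Qb * (Cb_in - Cb_out) / Cb_in
K = 316 * (104 - 18) / 104
K = 261.3 mL/min


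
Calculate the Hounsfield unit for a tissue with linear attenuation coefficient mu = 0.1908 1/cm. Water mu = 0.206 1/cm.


HU = ((mu_tissue - mu_water) / mu_water) * 1000
HU = ((0.1908 - 0.206) / 0.206) * 1000
HU = -73.79


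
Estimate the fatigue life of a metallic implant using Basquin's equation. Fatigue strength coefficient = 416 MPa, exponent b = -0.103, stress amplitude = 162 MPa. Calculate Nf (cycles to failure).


sigma_a = sigma_f' * (2Nf)^b
2Nf = (sigma_a/sigma_f')^(1/b)
2Nf = (162/416)^(1/-0.103)
2Nf = 9473.0211
Nf = 4737


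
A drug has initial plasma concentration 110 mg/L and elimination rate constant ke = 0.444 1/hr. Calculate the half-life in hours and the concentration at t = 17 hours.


t_half = ln(2) / ke = 0.693147 / 0.444 = 1.561 hr
C(t) = C0 * exp(-ke*t) = 110 * exp(-0.444*17)
C(17) = 0.05799 mg/L


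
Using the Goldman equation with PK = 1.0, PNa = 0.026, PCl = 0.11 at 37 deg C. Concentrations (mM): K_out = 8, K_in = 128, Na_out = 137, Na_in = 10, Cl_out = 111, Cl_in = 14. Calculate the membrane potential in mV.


Vm = (RT/F)*ln((PK*Ko + PNa*Nao + PCl*Cli)/(PK*Ki + PNa*Nai + PCl*Clo))
Numer = 13.102, Denom = 140.47
Vm = -63.4 mV


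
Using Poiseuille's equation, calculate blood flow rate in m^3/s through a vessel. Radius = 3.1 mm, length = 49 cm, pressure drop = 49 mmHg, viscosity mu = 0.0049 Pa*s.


Q = pi*r^4*dP / (8*mu*L)
r = 0.0031 m, L = 0.49 m
dP = 49 mmHg = 6532.778 Pa
Q = 9.8676e-05 m^3/s


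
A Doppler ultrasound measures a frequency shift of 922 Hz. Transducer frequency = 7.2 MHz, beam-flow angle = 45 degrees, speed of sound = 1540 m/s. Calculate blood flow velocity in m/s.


v = fd * c / (2 * f0 * cos(theta))
v = 922 * 1540 / (2 * 7.2000e+06 * cos(45))
v = 0.1394 m/s


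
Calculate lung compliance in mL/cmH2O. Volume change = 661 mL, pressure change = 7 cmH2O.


C = dV / dP
C = 661 / 7
C = 94.43 mL/cmH2O


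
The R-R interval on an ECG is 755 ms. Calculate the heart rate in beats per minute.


HR = 60 / RR_interval(s)
RR = 755 ms = 0.755 s
HR = 60 / 0.755 = 79.47 bpm


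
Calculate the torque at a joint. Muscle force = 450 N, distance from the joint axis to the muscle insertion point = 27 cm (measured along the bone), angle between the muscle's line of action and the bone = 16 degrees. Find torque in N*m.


Torque = F * d * sin(theta)   (moment arm = d*sin(theta))
d = 27 cm = 0.27 m
Torque = 450 * 0.27 * sin(16)
Torque = 33.49 N*m


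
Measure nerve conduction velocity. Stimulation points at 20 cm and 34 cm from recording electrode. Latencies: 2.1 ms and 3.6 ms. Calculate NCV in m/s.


Distance = (34 - 20) / 100 = 0.14 m
dt = (3.6 - 2.1) / 1000 = 0.0015 s
NCV = dist / dt = 93.33 m/s


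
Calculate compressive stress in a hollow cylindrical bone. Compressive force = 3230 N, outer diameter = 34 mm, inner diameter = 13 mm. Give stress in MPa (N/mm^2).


A = pi*(r_o^2 - r_i^2)
r_o = 17 mm, r_i = 6.5 mm
A = 775.188 mm^2
sigma = F/A = 3230 / 775.188
sigma = 4.167 MPa


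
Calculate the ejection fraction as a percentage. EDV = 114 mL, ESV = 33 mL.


SV = EDV - ESV = 114 - 33 = 81 mL
EF = SV/EDV * 100 = 81/114 * 100
EF = 71.05%


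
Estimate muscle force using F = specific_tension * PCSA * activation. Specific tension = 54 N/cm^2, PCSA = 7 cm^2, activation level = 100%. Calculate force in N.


F = sigma * PCSA * activation
F = 54 * 7 * 1
F = 378 N


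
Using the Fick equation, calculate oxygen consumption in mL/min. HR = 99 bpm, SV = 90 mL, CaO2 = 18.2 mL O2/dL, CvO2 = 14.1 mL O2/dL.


CO = HR*SV = 99*90/1000 = 8.91 L/min
a-v O2 diff = 18.2 - 14.1 = 4.1 mL/dL
VO2 = CO * (CaO2-CvO2) * 10 dL/L
VO2 = 8.91 * 4.1 * 10
VO2 = 365.3 mL/min


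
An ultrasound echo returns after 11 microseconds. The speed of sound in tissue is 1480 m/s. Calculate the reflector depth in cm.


depth = c * t / 2
t = 11 us = 1.1000e-05 s
depth = 1480 * 1.1000e-05 / 2
depth = 0.00814 m = 0.814 cm


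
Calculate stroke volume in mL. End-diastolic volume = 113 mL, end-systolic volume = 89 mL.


SV = EDV - ESV
SV = 113 - 89
SV = 24 mL


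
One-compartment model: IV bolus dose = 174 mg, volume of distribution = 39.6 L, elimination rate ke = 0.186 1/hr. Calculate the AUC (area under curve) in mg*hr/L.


C0 = Dose/Vd = 174/39.6 = 4.39394 mg/L
AUC = C0/ke = 4.39394/0.186
AUC = 23.62 mg*hr/L


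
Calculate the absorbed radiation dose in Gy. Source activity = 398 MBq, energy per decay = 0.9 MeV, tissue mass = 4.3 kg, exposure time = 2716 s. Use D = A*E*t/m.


A = 398 MBq = 3.9800e+08 Bq
E = 0.9 MeV = 1.4418e-13 J
D = A*E*t/m = 3.9800e+08*1.4418e-13*2716/4.3
D = 0.03625 Gy


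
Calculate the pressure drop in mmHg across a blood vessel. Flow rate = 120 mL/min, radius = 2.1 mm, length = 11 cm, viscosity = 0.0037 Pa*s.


dP = 8*mu*L*Q / (pi*r^4)
Q = 120 mL/min = 2e-06 m^3/s
dP = 106.583 Pa = 106.583 / 133.322 mmHg = 0.7994 mmHg


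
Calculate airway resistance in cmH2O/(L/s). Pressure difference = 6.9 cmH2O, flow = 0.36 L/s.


R = dP / flow
R = 6.9 / 0.36
R = 19.17 cmH2O/(L/s)


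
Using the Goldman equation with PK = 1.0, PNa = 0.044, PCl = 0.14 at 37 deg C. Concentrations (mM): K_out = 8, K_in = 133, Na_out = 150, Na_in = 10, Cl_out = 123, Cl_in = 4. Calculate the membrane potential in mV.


Vm = (RT/F)*ln((PK*Ko + PNa*Nao + PCl*Cli)/(PK*Ki + PNa*Nai + PCl*Clo))
Numer = 15.16, Denom = 150.66
Vm = -61.37 mV


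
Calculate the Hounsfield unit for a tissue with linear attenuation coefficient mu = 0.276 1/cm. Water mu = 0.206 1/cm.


HU = ((mu_tissue - mu_water) / mu_water) * 1000
HU = ((0.276 - 0.206) / 0.206) * 1000
HU = 339.8


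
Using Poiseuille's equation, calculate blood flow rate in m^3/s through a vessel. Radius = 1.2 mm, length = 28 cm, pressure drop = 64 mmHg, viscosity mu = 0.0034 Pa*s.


Q = pi*r^4*dP / (8*mu*L)
r = 0.0012 m, L = 0.28 m
dP = 64 mmHg = 8532.608 Pa
Q = 7.2984e-06 m^3/s


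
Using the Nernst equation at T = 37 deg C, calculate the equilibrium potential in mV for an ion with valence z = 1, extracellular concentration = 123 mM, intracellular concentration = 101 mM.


E = (RT/(zF)) * ln(C_out/C_in)
T = 37 + 273.15 = 310.15 K
E = (8.314 * 310.15 / (1 * 96485)) * ln(123/101)
E = 5.267 mV


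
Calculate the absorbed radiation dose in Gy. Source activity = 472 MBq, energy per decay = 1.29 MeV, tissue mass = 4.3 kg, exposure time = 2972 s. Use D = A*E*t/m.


A = 472 MBq = 4.7200e+08 Bq
E = 1.29 MeV = 2.06658e-13 J
D = A*E*t/m = 4.7200e+08*2.06658e-13*2972/4.3
D = 0.06742 Gy


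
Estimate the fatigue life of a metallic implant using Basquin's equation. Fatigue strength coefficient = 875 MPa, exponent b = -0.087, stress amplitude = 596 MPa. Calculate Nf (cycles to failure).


sigma_a = sigma_f' * (2Nf)^b
2Nf = (sigma_a/sigma_f')^(1/b)
2Nf = (596/875)^(1/-0.087)
2Nf = 82.566186
Nf = 41.28


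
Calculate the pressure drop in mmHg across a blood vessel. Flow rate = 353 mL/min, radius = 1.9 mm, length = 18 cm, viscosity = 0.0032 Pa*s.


dP = 8*mu*L*Q / (pi*r^4)
Q = 353 mL/min = 5.88333e-06 m^3/s
dP = 662.173 Pa = 662.173 / 133.322 mmHg = 4.967 mmHg


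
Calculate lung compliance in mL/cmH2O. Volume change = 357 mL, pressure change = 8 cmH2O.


C = dV / dP
C = 357 / 8
C = 44.62 mL/cmH2O


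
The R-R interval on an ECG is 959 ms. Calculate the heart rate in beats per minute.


HR = 60 / RR_interval(s)
RR = 959 ms = 0.959 s
HR = 60 / 0.959 = 62.57 bpm


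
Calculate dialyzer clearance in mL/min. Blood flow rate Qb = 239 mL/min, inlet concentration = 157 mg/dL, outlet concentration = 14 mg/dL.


K = Qb * (Cb_in - Cb_out) / Cb_in
K = 239 * (157 - 14) / 157
K = 217.7 mL/min


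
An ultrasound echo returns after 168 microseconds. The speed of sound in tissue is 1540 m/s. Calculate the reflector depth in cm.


depth = c * t / 2
t = 168 us = 1.6800e-04 s
depth = 1540 * 1.6800e-04 / 2
depth = 0.12936 m = 12.936 cm


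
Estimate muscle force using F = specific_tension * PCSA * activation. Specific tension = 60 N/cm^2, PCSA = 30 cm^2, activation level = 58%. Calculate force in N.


F = sigma * PCSA * activation
F = 60 * 30 * 0.58
F = 1044 N


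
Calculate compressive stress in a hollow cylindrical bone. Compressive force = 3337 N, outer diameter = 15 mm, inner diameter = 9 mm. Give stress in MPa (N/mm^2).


A = pi*(r_o^2 - r_i^2)
r_o = 7.5 mm, r_i = 4.5 mm
A = 113.097 mm^2
sigma = F/A = 3337 / 113.097
sigma = 29.51 MPa


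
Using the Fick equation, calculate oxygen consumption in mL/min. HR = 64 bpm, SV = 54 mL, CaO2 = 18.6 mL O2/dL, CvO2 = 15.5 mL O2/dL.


CO = HR*SV = 64*54/1000 = 3.456 L/min
a-v O2 diff = 18.6 - 15.5 = 3.1 mL/dL
VO2 = CO * (CaO2-CvO2) * 10 dL/L
VO2 = 3.456 * 3.1 * 10
VO2 = 107.1 mL/min


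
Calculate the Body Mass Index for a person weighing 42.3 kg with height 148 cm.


BMI = weight / height^2
height = 148 cm = 1.48 m
BMI = 42.3 / 1.48^2
BMI = 19.31 kg/m^2


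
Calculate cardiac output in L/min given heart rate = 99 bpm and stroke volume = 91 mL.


CO = HR * SV
CO = 99 * 91 / 1000
CO = 9.009 L/min


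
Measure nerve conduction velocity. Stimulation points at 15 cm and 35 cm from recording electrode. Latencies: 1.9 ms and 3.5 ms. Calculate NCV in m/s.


Distance = (35 - 15) / 100 = 0.2 m
dt = (3.5 - 1.9) / 1000 = 0.0016 s
NCV = dist / dt = 125 m/s


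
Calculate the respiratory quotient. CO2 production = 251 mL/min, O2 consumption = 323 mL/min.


RQ = VCO2 / VO2
RQ = 251 / 323
RQ = 0.7771


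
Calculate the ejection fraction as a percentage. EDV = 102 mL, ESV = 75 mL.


SV = EDV - ESV = 102 - 75 = 27 mL
EF = SV/EDV * 100 = 27/102 * 100
EF = 26.47%


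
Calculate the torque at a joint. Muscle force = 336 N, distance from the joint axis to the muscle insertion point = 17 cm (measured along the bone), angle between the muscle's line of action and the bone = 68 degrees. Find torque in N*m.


Torque = F * d * sin(theta)   (moment arm = d*sin(theta))
d = 17 cm = 0.17 m
Torque = 336 * 0.17 * sin(68)
Torque = 52.96 N*m


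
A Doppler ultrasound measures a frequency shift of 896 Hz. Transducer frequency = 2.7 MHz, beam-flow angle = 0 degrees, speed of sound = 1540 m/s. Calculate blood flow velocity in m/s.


v = fd * c / (2 * f0 * cos(theta))
v = 896 * 1540 / (2 * 2.7000e+06 * cos(0))
v = 0.2555 m/s


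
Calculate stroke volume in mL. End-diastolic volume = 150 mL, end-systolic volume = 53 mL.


SV = EDV - ESV
SV = 150 - 53
SV = 97 mL


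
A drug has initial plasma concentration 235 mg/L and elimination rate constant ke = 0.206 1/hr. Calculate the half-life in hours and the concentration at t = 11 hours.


t_half = ln(2) / ke = 0.693147 / 0.206 = 3.365 hr
C(t) = C0 * exp(-ke*t) = 235 * exp(-0.206*11)
C(11) = 24.38 mg/L


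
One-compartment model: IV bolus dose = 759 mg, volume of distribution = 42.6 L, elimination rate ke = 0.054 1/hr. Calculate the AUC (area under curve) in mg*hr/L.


C0 = Dose/Vd = 759/42.6 = 17.8169 mg/L
AUC = C0/ke = 17.8169/0.054
AUC = 329.9 mg*hr/L


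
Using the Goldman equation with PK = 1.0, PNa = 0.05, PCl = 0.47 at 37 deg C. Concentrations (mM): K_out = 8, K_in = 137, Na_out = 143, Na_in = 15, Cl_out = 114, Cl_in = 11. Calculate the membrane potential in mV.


Vm = (RT/F)*ln((PK*Ko + PNa*Nao + PCl*Cli)/(PK*Ki + PNa*Nai + PCl*Clo))
Numer = 20.32, Denom = 191.33
Vm = -59.93 mV


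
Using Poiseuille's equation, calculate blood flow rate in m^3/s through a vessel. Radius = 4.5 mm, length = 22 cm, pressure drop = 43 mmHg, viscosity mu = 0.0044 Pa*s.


Q = pi*r^4*dP / (8*mu*L)
r = 0.0045 m, L = 0.22 m
dP = 43 mmHg = 5732.846 Pa
Q = 9.5368e-04 m^3/s


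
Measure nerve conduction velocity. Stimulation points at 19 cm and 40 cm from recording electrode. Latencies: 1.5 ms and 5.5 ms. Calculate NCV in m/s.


Distance = (40 - 19) / 100 = 0.21 m
dt = (5.5 - 1.5) / 1000 = 0.004 s
NCV = dist / dt = 52.5 m/s


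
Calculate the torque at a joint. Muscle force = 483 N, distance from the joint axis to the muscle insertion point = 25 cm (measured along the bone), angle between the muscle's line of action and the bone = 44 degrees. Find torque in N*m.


Torque = F * d * sin(theta)   (moment arm = d*sin(theta))
d = 25 cm = 0.25 m
Torque = 483 * 0.25 * sin(44)
Torque = 83.88 N*m


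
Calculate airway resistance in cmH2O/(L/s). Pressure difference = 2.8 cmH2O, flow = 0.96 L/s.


R = dP / flow
R = 2.8 / 0.96
R = 2.917 cmH2O/(L/s)


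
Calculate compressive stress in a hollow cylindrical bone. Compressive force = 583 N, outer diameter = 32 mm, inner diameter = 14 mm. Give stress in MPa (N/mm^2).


A = pi*(r_o^2 - r_i^2)
r_o = 16 mm, r_i = 7 mm
A = 650.31 mm^2
sigma = F/A = 583 / 650.31
sigma = 0.8965 MPa


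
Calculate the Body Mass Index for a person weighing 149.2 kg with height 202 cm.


BMI = weight / height^2
height = 202 cm = 2.02 m
BMI = 149.2 / 2.02^2
BMI = 36.57 kg/m^2


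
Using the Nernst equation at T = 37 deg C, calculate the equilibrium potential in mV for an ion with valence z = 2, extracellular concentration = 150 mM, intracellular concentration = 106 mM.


E = (RT/(zF)) * ln(C_out/C_in)
T = 37 + 273.15 = 310.15 K
E = (8.314 * 310.15 / (2 * 96485)) * ln(150/106)
E = 4.639 mV


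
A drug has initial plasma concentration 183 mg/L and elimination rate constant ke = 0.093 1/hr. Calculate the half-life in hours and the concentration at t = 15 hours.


t_half = ln(2) / ke = 0.693147 / 0.093 = 7.453 hr
C(t) = C0 * exp(-ke*t) = 183 * exp(-0.093*15)
C(15) = 45.35 mg/L


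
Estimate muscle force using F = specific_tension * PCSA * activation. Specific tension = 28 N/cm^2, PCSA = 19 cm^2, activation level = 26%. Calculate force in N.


F = sigma * PCSA * activation
F = 28 * 19 * 0.26
F = 138.3 N


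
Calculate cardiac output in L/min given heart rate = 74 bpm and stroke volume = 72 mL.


CO = HR * SV
CO = 74 * 72 / 1000
CO = 5.328 L/min


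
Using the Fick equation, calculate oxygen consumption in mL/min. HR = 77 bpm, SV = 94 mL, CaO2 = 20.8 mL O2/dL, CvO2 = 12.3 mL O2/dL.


CO = HR*SV = 77*94/1000 = 7.238 L/min
a-v O2 diff = 20.8 - 12.3 = 8.5 mL/dL
VO2 = CO * (CaO2-CvO2) * 10 dL/L
VO2 = 7.238 * 8.5 * 10
VO2 = 615.2 mL/min


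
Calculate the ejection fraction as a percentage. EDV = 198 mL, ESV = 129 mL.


SV = EDV - ESV = 198 - 129 = 69 mL
EF = SV/EDV * 100 = 69/198 * 100
EF = 34.85%


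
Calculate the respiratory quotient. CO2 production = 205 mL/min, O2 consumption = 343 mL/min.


RQ = VCO2 / VO2
RQ = 205 / 343
RQ = 0.5977


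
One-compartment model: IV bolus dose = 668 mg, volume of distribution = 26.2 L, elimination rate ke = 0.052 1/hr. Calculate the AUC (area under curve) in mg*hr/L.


C0 = Dose/Vd = 668/26.2 = 25.4962 mg/L
AUC = C0/ke = 25.4962/0.052
AUC = 490.3 mg*hr/L


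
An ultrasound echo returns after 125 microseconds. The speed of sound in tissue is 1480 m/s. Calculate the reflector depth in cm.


depth = c * t / 2
t = 125 us = 1.2500e-04 s
depth = 1480 * 1.2500e-04 / 2
depth = 0.0925 m = 9.25 cm


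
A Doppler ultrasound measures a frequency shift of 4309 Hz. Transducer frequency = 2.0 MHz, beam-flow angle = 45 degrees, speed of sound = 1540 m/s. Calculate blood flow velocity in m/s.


v = fd * c / (2 * f0 * cos(theta))
v = 4309 * 1540 / (2 * 2.0000e+06 * cos(45))
v = 2.346 m/s


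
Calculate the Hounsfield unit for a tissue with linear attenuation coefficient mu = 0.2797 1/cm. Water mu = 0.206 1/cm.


HU = ((mu_tissue - mu_water) / mu_water) * 1000
HU = ((0.2797 - 0.206) / 0.206) * 1000
HU = 357.8


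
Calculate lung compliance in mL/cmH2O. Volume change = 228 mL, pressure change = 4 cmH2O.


C = dV / dP
C = 228 / 4
C = 57 mL/cmH2O


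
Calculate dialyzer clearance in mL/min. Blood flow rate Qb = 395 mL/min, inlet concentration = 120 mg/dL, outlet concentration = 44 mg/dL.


K = Qb * (Cb_in - Cb_out) / Cb_in
K = 395 * (120 - 44) / 120
K = 250.2 mL/min


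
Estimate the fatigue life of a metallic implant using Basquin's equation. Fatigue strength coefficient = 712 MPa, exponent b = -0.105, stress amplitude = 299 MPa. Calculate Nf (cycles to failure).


sigma_a = sigma_f' * (2Nf)^b
2Nf = (sigma_a/sigma_f')^(1/b)
2Nf = (299/712)^(1/-0.105)
2Nf = 3878.424
Nf = 1939


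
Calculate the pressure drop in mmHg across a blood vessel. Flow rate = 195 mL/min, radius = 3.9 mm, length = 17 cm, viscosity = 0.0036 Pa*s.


dP = 8*mu*L*Q / (pi*r^4)
Q = 195 mL/min = 3.25e-06 m^3/s
dP = 21.8936 Pa = 21.8936 / 133.322 mmHg = 0.1642 mmHg


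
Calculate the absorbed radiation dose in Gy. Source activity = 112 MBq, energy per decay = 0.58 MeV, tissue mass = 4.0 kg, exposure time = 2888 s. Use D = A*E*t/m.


A = 112 MBq = 1.1200e+08 Bq
E = 0.58 MeV = 9.2916e-14 J
D = A*E*t/m = 1.1200e+08*9.2916e-14*2888/4.0
D = 0.007514 Gy


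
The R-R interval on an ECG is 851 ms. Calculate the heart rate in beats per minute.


HR = 60 / RR_interval(s)
RR = 851 ms = 0.851 s
HR = 60 / 0.851 = 70.51 bpm


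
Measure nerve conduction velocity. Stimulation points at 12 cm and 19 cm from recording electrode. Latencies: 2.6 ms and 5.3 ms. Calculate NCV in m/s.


Distance = (19 - 12) / 100 = 0.07 m
dt = (5.3 - 2.6) / 1000 = 0.0027 s
NCV = dist / dt = 25.93 m/s


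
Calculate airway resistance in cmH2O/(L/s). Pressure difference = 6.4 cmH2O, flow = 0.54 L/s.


R = dP / flow
R = 6.4 / 0.54
R = 11.85 cmH2O/(L/s)


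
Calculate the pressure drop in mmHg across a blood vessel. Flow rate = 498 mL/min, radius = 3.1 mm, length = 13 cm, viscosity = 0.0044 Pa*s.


dP = 8*mu*L*Q / (pi*r^4)
Q = 498 mL/min = 8.3e-06 m^3/s
dP = 130.908 Pa = 130.908 / 133.322 mmHg = 0.9819 mmHg


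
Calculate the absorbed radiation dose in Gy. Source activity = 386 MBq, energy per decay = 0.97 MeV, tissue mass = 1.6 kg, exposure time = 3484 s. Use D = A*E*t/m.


A = 386 MBq = 3.8600e+08 Bq
E = 0.97 MeV = 1.55394e-13 J
D = A*E*t/m = 3.8600e+08*1.55394e-13*3484/1.6
D = 0.1306 Gy


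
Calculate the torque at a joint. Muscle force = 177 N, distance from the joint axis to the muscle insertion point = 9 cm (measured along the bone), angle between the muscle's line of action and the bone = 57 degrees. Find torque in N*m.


Torque = F * d * sin(theta)   (moment arm = d*sin(theta))
d = 9 cm = 0.09 m
Torque = 177 * 0.09 * sin(57)
Torque = 13.36 N*m


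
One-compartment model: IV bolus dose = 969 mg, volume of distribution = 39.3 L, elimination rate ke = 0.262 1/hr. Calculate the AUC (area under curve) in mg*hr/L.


C0 = Dose/Vd = 969/39.3 = 24.6565 mg/L
AUC = C0/ke = 24.6565/0.262
AUC = 94.11 mg*hr/L


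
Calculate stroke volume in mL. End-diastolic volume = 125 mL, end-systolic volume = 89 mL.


SV = EDV - ESV
SV = 125 - 89
SV = 36 mL


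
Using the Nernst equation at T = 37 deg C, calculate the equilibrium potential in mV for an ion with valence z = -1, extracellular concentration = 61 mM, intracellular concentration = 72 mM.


E = (RT/(zF)) * ln(C_out/C_in)
T = 37 + 273.15 = 310.15 K
E = (8.314 * 310.15 / (-1 * 96485)) * ln(61/72)
E = 4.431 mV


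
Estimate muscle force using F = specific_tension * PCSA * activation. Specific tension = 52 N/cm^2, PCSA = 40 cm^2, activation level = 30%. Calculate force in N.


F = sigma * PCSA * activation
F = 52 * 40 * 0.3
F = 624 N


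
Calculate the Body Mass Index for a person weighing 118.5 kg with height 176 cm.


BMI = weight / height^2
height = 176 cm = 1.76 m
BMI = 118.5 / 1.76^2
BMI = 38.26 kg/m^2


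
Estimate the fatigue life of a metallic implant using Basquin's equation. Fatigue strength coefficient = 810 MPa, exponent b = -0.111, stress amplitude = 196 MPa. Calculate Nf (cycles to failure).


sigma_a = sigma_f' * (2Nf)^b
2Nf = (sigma_a/sigma_f')^(1/b)
2Nf = (196/810)^(1/-0.111)
2Nf = 356132.94
Nf = 1.781e+05


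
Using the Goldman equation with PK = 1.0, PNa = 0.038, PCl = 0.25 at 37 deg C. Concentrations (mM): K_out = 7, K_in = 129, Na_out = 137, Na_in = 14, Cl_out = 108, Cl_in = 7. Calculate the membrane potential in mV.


Vm = (RT/F)*ln((PK*Ko + PNa*Nao + PCl*Cli)/(PK*Ki + PNa*Nai + PCl*Clo))
Numer = 13.956, Denom = 156.532
Vm = -64.6 mV


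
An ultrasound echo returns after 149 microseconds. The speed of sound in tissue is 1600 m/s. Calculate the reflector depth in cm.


depth = c * t / 2
t = 149 us = 1.4900e-04 s
depth = 1600 * 1.4900e-04 / 2
depth = 0.1192 m = 11.92 cm


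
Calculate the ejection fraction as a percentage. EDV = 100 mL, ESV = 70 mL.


SV = EDV - ESV = 100 - 70 = 30 mL
EF = SV/EDV * 100 = 30/100 * 100
EF = 30%


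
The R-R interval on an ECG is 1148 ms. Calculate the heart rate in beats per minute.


HR = 60 / RR_interval(s)
RR = 1148 ms = 1.148 s
HR = 60 / 1.148 = 52.26 bpm


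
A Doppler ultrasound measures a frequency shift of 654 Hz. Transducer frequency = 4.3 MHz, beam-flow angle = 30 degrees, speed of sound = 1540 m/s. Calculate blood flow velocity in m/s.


v = fd * c / (2 * f0 * cos(theta))
v = 654 * 1540 / (2 * 4.3000e+06 * cos(30))
v = 0.1352 m/s


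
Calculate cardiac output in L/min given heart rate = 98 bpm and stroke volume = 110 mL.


CO = HR * SV
CO = 98 * 110 / 1000
CO = 10.78 L/min


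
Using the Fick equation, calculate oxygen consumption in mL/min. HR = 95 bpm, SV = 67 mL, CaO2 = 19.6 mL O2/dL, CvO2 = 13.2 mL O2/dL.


CO = HR*SV = 95*67/1000 = 6.365 L/min
a-v O2 diff = 19.6 - 13.2 = 6.4 mL/dL
VO2 = CO * (CaO2-CvO2) * 10 dL/L
VO2 = 6.365 * 6.4 * 10
VO2 = 407.4 mL/min


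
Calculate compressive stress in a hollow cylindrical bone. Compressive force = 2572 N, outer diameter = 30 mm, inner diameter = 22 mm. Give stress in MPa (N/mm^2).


A = pi*(r_o^2 - r_i^2)
r_o = 15 mm, r_i = 11 mm
A = 326.726 mm^2
sigma = F/A = 2572 / 326.726
sigma = 7.872 MPa


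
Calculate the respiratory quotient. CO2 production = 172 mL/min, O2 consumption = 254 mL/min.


RQ = VCO2 / VO2
RQ = 172 / 254
RQ = 0.6772


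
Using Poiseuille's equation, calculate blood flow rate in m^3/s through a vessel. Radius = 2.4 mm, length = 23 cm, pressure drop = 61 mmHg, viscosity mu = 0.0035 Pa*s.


Q = pi*r^4*dP / (8*mu*L)
r = 0.0024 m, L = 0.23 m
dP = 61 mmHg = 8132.642 Pa
Q = 1.3163e-04 m^3/s


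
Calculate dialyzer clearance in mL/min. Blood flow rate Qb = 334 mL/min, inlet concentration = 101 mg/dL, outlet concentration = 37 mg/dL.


K = Qb * (Cb_in - Cb_out) / Cb_in
K = 334 * (101 - 37) / 101
K = 211.6 mL/min


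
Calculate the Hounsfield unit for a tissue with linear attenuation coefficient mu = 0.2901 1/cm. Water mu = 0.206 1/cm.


HU = ((mu_tissue - mu_water) / mu_water) * 1000
HU = ((0.2901 - 0.206) / 0.206) * 1000
HU = 408.3


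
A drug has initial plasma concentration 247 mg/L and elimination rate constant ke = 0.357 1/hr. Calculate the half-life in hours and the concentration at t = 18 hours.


t_half = ln(2) / ke = 0.693147 / 0.357 = 1.942 hr
C(t) = C0 * exp(-ke*t) = 247 * exp(-0.357*18)
C(18) = 0.3999 mg/L


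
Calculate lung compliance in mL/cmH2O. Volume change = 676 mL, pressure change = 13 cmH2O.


C = dV / dP
C = 676 / 13
C = 52 mL/cmH2O


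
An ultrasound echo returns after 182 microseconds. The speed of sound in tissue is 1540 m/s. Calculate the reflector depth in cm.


depth = c * t / 2
t = 182 us = 1.8200e-04 s
depth = 1540 * 1.8200e-04 / 2
depth = 0.14014 m = 14.014 cm


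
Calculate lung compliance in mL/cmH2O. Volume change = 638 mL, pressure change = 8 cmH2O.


C = dV / dP
C = 638 / 8
C = 79.75 mL/cmH2O


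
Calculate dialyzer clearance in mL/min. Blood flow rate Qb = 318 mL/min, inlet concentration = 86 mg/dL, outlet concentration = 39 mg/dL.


K = Qb * (Cb_in - Cb_out) / Cb_in
K = 318 * (86 - 39) / 86
K = 173.8 mL/min


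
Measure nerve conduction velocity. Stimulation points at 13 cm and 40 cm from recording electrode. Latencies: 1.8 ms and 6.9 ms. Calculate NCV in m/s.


Distance = (40 - 13) / 100 = 0.27 m
dt = (6.9 - 1.8) / 1000 = 0.0051 s
NCV = dist / dt = 52.94 m/s
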